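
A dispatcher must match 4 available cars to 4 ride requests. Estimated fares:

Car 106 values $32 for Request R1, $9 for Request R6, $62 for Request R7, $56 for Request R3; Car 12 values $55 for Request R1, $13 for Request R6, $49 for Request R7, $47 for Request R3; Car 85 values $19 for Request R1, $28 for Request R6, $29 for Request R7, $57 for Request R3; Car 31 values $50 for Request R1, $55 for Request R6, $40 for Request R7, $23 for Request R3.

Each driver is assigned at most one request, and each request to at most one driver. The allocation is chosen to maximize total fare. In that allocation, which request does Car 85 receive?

Car 85 receives Request R3.

Optimal: Car 106→Request R7 ($62), Car 12→Request R1 ($55), Car 85→Request R3 ($57), Car 31→Request R6 ($55) — total 62+55+57+55 = $229.
Next-best assignment: Car 106→Request R3, Car 12→Request R1, Car 85→Request R7, Car 31→Request R6 = $195.
Swapping Car 31↔Car 12 (Car 31→Request R1 $50, Car 12→Request R6 $13) loses 47.
Checked against all permutations: $229 is optimal.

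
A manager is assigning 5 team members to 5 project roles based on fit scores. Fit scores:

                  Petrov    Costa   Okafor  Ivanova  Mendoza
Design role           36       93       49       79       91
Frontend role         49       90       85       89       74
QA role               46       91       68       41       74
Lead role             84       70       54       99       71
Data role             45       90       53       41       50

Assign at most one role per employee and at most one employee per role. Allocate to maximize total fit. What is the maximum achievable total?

Treat this as an assignment problem: match each employee to one role.
Optimal: Petrov→Lead role (84 pts), Costa→Data role (90 pts), Okafor→QA role (68 pts), Ivanova→Frontend role (89 pts), Mendoza→Design role (91 pts) — total 84+90+68+89+91 = 422 pts.
Column-greedy (each role in turn goes to its best remaining employee) gives 393 pts, worse by 29.
No other one-to-one assignment exceeds 422 pts.

Max total: 422 pts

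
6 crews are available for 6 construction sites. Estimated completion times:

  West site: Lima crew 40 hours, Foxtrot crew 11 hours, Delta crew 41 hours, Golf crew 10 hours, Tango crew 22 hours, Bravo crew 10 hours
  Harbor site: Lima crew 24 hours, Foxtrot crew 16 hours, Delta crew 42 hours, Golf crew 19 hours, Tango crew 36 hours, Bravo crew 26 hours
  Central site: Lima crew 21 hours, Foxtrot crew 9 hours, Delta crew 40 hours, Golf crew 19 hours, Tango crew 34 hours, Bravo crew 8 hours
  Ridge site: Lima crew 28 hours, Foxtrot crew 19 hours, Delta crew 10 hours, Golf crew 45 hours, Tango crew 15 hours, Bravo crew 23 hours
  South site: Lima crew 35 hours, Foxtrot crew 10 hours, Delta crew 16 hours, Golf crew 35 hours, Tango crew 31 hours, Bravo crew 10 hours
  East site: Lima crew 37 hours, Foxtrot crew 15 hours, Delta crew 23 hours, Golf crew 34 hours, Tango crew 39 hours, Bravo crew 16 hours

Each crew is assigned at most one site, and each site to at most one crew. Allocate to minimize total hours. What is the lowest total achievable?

Minimum total: 88 hours

Optimal: Lima crew→Harbor site (24 hours), Foxtrot crew→East site (15 hours), Delta crew→South site (16 hours), Golf crew→West site (10 hours), Tango crew→Ridge site (15 hours), Bravo crew→Central site (8 hours) — total 24+15+16+10+15+8 = 88 hours.
Row-greedy (each crew in turn takes its cheapest remaining site) gives 103 hours, worse by 15.
Swapping Delta crew↔Golf crew (Delta crew→West site 41 hours, Golf crew→South site 35 hours) adds 50.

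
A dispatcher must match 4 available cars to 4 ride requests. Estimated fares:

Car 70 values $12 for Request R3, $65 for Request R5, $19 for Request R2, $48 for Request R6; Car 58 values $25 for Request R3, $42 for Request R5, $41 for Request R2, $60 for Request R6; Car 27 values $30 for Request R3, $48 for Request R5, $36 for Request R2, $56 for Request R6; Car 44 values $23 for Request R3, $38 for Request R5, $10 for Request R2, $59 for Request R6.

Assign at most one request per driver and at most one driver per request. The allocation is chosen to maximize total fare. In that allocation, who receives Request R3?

Optimal: Car 70→Request R5 ($65), Car 58→Request R2 ($41), Car 27→Request R3 ($30), Car 44→Request R6 ($59) — total 65+41+30+59 = $195.
Next-best assignment: Car 70→Request R5, Car 58→Request R3, Car 27→Request R2, Car 44→Request R6 = $185.
Car 27's own top request is Request R6 ($56), but forcing Car 27→Request R6 and reassigning the rest optimally gives only $185 — worse by 10.

Car 27 receives Request R3.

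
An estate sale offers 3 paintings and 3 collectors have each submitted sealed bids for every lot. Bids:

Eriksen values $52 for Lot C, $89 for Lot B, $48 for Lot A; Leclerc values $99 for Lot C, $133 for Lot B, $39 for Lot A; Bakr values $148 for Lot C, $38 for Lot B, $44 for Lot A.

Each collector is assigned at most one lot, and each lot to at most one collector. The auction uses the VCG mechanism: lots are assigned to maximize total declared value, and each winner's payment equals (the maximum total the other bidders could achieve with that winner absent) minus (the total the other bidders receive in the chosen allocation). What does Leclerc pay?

Efficient allocation: Eriksen→Lot A ($48), Leclerc→Lot B ($133), Bakr→Lot C ($148); total welfare W = $329.
Leclerc receives Lot B at value $133, so the others get W − 133 = $196.
Without Leclerc: best allocation of the remaining 2 bidders over all 3 lots is Eriksen→Lot B ($89), Bakr→Lot C ($148), total $237.
VCG payment = (others' best without Leclerc) − (others' welfare with Leclerc) = 237 − 196 = $41.

Leclerc pays $41.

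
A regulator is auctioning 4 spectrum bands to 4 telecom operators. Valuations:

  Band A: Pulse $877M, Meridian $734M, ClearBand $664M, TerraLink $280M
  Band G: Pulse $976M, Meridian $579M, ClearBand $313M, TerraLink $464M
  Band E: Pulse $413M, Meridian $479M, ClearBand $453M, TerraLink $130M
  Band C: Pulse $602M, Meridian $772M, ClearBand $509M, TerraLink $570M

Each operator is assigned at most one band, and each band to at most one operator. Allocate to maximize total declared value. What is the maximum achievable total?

Optimal: Pulse→Band G ($976M), Meridian→Band A ($734M), ClearBand→Band E ($453M), TerraLink→Band C ($570M) — total 976+734+453+570 = $2733M.
Column-greedy (each band in turn goes to its best remaining operator) gives $2479M, worse by 254.

Max total: $2733M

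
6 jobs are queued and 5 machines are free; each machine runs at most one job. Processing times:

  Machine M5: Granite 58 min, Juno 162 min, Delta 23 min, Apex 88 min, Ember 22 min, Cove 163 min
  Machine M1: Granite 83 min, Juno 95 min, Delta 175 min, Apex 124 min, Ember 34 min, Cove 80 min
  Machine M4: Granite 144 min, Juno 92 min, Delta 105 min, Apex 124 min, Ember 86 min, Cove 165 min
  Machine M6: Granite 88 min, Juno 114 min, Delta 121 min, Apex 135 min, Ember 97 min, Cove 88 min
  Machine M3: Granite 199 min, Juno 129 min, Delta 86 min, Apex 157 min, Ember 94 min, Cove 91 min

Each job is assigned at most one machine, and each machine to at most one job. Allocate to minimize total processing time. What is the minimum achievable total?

Optimal: Delta→Machine M5 (23 min), Ember→Machine M1 (34 min), Juno→Machine M4 (92 min), Granite→Machine M6 (88 min), Cove→Machine M3 (91 min) — total 23+34+92+88+91 = 328 min.
Next-best assignment: Granite→Machine M5, Ember→Machine M1, Juno→Machine M4, Cove→Machine M6, Delta→Machine M3 = 358 min.

Minimum total: 328 min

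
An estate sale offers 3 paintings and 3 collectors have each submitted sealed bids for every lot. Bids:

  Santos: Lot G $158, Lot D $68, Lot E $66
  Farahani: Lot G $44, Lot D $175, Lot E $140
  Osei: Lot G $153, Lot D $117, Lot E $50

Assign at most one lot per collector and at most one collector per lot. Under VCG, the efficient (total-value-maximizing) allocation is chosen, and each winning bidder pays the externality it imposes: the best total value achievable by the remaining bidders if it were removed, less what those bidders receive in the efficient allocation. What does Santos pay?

Santos pays $71.

Efficient allocation: Santos→Lot G ($158), Farahani→Lot E ($140), Osei→Lot D ($117); total welfare W = $415.
Santos receives Lot G at value $158, so the others get W − 158 = $257.
Without Santos: best allocation of the remaining 2 bidders over all 3 lots is Farahani→Lot D ($175), Osei→Lot G ($153), total $328.
VCG payment = (others' best without Santos) − (others' welfare with Santos) = 328 − 257 = $71.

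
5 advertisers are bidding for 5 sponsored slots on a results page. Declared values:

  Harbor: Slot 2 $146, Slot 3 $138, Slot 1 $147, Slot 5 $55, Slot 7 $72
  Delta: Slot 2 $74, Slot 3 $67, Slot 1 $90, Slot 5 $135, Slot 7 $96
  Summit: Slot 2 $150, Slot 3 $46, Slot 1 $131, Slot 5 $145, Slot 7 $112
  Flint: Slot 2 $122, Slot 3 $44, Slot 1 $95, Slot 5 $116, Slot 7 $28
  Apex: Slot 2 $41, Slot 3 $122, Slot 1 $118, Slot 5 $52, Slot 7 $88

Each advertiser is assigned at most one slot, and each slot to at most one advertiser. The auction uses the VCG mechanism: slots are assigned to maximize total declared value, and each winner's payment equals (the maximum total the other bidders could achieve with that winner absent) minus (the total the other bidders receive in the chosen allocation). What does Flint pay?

Efficient allocation: Harbor→Slot 1 ($147), Delta→Slot 5 ($135), Summit→Slot 7 ($112), Flint→Slot 2 ($122), Apex→Slot 3 ($122); total welfare W = $638.
Flint receives Slot 2 at value $122, so the others get W − 122 = $516.
Without Flint: best allocation of the remaining 4 bidders over all 5 slots is Harbor→Slot 1 ($147), Delta→Slot 5 ($135), Summit→Slot 2 ($150), Apex→Slot 3 ($122), total $554.
VCG payment = (others' best without Flint) − (others' welfare with Flint) = 554 − 516 = $38.

Flint pays $38.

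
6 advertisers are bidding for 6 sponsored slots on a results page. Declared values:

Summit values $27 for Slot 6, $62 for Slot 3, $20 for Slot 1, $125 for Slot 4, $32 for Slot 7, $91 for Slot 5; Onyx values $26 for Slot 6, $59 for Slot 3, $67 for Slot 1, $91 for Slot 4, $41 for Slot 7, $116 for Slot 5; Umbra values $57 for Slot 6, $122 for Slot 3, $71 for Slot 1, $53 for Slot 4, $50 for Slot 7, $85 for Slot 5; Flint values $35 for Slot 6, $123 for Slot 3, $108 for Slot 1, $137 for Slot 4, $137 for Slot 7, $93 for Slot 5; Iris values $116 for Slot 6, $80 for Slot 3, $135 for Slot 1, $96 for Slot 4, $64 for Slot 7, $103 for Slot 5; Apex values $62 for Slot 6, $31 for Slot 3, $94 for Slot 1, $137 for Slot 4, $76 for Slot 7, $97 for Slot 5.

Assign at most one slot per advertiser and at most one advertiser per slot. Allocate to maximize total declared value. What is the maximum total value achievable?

Optimal: Summit→Slot 4 ($125), Onyx→Slot 5 ($116), Umbra→Slot 3 ($122), Flint→Slot 7 ($137), Iris→Slot 6 ($116), Apex→Slot 1 ($94) — total 125+116+122+137+116+94 = $710.
Column-greedy (each slot in turn goes to its best remaining advertiser) gives $624, worse by 86.
Next-best assignment: Summit→Slot 4, Onyx→Slot 5, Umbra→Slot 3, Flint→Slot 7, Iris→Slot 1, Apex→Slot 6 = $697.
No other one-to-one assignment exceeds $710.

Max total: $710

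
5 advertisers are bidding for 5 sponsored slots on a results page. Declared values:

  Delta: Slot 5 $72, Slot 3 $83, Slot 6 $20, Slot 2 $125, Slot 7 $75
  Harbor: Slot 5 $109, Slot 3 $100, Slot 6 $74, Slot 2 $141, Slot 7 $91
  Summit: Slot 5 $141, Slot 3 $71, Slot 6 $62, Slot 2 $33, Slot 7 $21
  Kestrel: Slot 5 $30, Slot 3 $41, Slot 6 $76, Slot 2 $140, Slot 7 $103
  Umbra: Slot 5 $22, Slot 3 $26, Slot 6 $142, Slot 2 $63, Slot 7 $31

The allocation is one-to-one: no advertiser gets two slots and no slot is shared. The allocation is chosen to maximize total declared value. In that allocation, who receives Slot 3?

Harbor receives Slot 3.

This is a one-to-one assignment (maximum-weight bipartite matching).
Optimal: Delta→Slot 2 ($125), Harbor→Slot 3 ($100), Summit→Slot 5 ($141), Kestrel→Slot 7 ($103), Umbra→Slot 6 ($142) — total 125+100+141+103+142 = $611.
Column-greedy (each slot in turn goes to its best remaining advertiser) gives $598, worse by 13.
Next-best assignment: Delta→Slot 3, Harbor→Slot 2, Summit→Slot 5, Kestrel→Slot 7, Umbra→Slot 6 = $610.
Harbor's own top slot is Slot 2 ($141), but forcing Harbor→Slot 2 and reassigning the rest optimally gives only $610 — worse by 1.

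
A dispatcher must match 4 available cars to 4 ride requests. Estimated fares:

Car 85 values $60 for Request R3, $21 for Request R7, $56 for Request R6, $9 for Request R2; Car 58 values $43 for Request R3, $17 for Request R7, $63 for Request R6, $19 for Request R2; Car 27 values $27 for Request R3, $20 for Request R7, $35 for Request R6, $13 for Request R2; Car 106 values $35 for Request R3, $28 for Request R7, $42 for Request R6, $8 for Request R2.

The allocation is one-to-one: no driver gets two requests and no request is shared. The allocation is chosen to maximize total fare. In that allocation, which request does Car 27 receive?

Car 27 receives Request R2.

This is a one-to-one assignment (maximum-weight bipartite matching).
Optimal: Car 85→Request R3 ($60), Car 58→Request R6 ($63), Car 27→Request R2 ($13), Car 106→Request R7 ($28) — total 60+63+13+28 = $164.
Row-greedy (each driver in turn takes its best remaining request) gives $151, worse by 13.
Car 27's own top request is Request R6 ($35), but forcing Car 27→Request R6 and reassigning the rest optimally gives only $142 — worse by 22.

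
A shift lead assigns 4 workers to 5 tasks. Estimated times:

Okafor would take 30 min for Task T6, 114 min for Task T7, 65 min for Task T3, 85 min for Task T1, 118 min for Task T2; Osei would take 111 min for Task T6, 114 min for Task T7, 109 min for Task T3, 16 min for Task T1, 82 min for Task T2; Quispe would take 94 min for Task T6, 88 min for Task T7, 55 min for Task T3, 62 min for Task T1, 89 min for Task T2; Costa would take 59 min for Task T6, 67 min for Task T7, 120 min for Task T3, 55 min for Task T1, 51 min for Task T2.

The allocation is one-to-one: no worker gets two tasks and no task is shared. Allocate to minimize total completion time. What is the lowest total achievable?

Optimal: Okafor→Task T6 (30 min), Osei→Task T1 (16 min), Quispe→Task T3 (55 min), Costa→Task T2 (51 min) — total 30+16+55+51 = 152 min.
Next-best assignment: Okafor→Task T6, Osei→Task T1, Quispe→Task T3, Costa→Task T7 = 168 min.

Minimum total: 152 min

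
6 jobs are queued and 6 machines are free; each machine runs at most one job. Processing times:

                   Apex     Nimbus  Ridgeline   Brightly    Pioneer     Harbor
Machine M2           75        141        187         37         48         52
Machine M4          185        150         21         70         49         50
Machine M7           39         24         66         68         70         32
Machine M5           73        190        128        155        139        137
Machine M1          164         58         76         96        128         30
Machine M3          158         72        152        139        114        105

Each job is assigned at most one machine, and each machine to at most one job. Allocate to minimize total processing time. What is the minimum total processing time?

Min total: 299 min

Optimal: Apex→Machine M5 (73 min), Nimbus→Machine M7 (24 min), Ridgeline→Machine M4 (21 min), Brightly→Machine M2 (37 min), Pioneer→Machine M3 (114 min), Harbor→Machine M1 (30 min) — total 73+24+21+37+114+30 = 299 min.
Row-greedy (each job in turn takes its cheapest remaining machine) gives 406 min, worse by 107.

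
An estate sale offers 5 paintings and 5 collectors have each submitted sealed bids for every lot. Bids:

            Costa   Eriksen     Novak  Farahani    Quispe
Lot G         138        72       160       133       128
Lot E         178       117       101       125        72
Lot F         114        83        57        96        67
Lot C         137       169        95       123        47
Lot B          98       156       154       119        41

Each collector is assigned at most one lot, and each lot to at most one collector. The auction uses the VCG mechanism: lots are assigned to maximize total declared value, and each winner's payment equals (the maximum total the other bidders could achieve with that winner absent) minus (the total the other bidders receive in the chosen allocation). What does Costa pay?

Costa pays $29.

Efficient allocation: Costa→Lot E ($178), Eriksen→Lot C ($169), Novak→Lot B ($154), Farahani→Lot F ($96), Quispe→Lot G ($128); total welfare W = $725.
Costa receives Lot E at value $178, so the others get W − 178 = $547.
Without Costa: best allocation of the remaining 4 bidders over all 5 lots is Eriksen→Lot C ($169), Novak→Lot B ($154), Farahani→Lot E ($125), Quispe→Lot G ($128), total $576.
VCG payment = (others' best without Costa) − (others' welfare with Costa) = 576 − 547 = $29.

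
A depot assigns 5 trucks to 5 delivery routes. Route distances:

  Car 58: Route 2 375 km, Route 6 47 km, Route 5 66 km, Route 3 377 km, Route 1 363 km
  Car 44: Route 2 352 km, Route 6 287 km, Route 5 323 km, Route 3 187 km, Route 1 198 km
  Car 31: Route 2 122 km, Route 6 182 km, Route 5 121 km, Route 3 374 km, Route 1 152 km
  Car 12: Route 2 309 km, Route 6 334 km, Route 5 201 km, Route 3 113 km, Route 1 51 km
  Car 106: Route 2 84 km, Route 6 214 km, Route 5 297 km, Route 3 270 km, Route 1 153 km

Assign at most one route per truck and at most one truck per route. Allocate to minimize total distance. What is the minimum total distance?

This is the linear assignment problem.
Optimal: Car 58→Route 6 (47 km), Car 44→Route 3 (187 km), Car 31→Route 5 (121 km), Car 12→Route 1 (51 km), Car 106→Route 2 (84 km) — total 47+187+121+51+84 = 490 km.
Column-greedy (each route in turn goes to its cheapest remaining truck) gives 563 km, worse by 73.
Next-best assignment: Car 58→Route 6, Car 44→Route 1, Car 31→Route 5, Car 12→Route 3, Car 106→Route 2 = 563 km.
Swapping Car 31↔Car 106 (Car 31→Route 2 122 km, Car 106→Route 5 297 km) adds 214.
Every other assignment is strictly worse.

Min total: 490 km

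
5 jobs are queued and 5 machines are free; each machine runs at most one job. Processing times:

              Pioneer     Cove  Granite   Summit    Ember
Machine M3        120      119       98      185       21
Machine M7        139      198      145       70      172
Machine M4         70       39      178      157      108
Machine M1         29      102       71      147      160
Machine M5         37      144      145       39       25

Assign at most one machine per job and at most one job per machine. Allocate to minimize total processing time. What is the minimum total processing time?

Minimum total: 238 min

Optimal: Pioneer→Machine M5 (37 min), Cove→Machine M4 (39 min), Granite→Machine M1 (71 min), Summit→Machine M7 (70 min), Ember→Machine M3 (21 min) — total 37+39+71+70+21 = 238 min.
Next-best assignment: Pioneer→Machine M1, Cove→Machine M4, Granite→Machine M3, Summit→Machine M7, Ember→Machine M5 = 261 min.
Swapping Granite↔Pioneer (Granite→Machine M5 145 min, Pioneer→Machine M1 29 min) adds 66.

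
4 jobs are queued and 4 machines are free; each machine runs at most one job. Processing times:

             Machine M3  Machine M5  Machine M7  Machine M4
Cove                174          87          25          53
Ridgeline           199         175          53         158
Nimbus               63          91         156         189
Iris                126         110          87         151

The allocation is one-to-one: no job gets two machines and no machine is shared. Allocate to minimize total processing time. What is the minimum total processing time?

Optimal: Cove→Machine M4 (53 min), Ridgeline→Machine M7 (53 min), Nimbus→Machine M3 (63 min), Iris→Machine M5 (110 min) — total 53+53+63+110 = 279 min.
Column-greedy (each machine in turn goes to its cheapest remaining job) gives 354 min, worse by 75.
Swapping Cove↔Nimbus (Cove→Machine M3 174 min, Nimbus→Machine M4 189 min) adds 247.

Minimum total: 279 min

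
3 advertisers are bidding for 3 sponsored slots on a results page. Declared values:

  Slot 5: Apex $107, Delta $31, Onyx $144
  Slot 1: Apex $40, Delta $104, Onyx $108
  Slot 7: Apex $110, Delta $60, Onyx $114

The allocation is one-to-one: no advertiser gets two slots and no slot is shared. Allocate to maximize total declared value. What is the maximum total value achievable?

Max total: $358

This is the linear assignment problem.
Optimal: Apex→Slot 7 ($110), Delta→Slot 1 ($104), Onyx→Slot 5 ($144) — total 110+104+144 = $358.
Next-best assignment: Apex→Slot 5, Delta→Slot 1, Onyx→Slot 7 = $325.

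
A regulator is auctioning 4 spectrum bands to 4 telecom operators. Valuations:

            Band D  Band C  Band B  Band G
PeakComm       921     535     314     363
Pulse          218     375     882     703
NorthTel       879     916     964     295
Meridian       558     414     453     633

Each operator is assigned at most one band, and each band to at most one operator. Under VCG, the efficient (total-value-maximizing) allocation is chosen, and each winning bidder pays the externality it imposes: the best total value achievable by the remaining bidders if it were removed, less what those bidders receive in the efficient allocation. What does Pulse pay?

Efficient allocation: PeakComm→Band D ($921M), Pulse→Band B ($882M), NorthTel→Band C ($916M), Meridian→Band G ($633M); total welfare W = $3352M.
Pulse receives Band B at value $882M, so the others get W − 882 = $2470M.
Without Pulse: best allocation of the remaining 3 bidders over all 4 bands is PeakComm→Band D ($921M), NorthTel→Band B ($964M), Meridian→Band G ($633M), total $2518M.
VCG payment = (others' best without Pulse) − (others' welfare with Pulse) = 2518 − 2470 = $48M.

Pulse pays $48M.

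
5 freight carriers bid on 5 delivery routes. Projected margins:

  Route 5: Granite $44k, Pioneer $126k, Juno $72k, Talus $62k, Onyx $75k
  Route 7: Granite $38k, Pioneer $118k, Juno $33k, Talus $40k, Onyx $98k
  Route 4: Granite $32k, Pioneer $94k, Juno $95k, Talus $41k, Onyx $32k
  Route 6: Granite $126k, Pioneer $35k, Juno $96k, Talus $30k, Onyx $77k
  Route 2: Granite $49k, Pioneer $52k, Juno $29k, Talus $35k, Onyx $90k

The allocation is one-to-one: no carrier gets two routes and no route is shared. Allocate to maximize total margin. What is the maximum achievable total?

Optimal: Granite→Route 6 ($126k), Pioneer→Route 7 ($118k), Juno→Route 4 ($95k), Talus→Route 5 ($62k), Onyx→Route 2 ($90k) — total 126+118+95+62+90 = $491k.
Max-entry greedy (repeatedly take the single best remaining cell) gives $480k, worse by 11.
Next-best assignment: Granite→Route 6, Pioneer→Route 5, Juno→Route 4, Talus→Route 2, Onyx→Route 7 = $480k.
Swapping Talus↔Granite (Talus→Route 6 $30k, Granite→Route 5 $44k) loses 114.

Maximum total: $491k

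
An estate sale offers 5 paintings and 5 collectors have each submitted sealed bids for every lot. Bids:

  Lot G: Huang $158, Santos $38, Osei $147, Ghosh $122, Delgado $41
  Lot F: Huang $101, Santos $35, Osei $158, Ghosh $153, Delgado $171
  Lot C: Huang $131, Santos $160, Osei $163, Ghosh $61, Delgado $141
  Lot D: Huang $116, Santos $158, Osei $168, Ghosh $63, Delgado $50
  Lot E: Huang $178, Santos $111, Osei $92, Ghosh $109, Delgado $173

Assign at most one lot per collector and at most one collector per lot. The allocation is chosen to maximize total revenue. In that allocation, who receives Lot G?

Optimal: Huang→Lot G ($158), Santos→Lot C ($160), Osei→Lot D ($168), Ghosh→Lot F ($153), Delgado→Lot E ($173) — total 158+160+168+153+173 = $812.
Column-greedy (each lot in turn goes to its best remaining collector) gives $759, worse by 53.
Swapping Osei↔Huang (Osei→Lot G $147, Huang→Lot D $116) loses 63.
Huang's own top lot is Lot E ($178), but forcing Huang→Lot E and reassigning the rest optimally gives only $799 — worse by 13.

Huang receives Lot G.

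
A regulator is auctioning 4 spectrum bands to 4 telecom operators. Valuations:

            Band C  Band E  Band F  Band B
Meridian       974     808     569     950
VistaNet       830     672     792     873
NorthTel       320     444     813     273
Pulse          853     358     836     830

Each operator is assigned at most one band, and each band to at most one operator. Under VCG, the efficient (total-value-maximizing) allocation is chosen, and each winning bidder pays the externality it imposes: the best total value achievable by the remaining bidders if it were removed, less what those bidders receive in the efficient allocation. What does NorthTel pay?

NorthTel pays $149M.

Efficient allocation: Meridian→Band E ($808M), VistaNet→Band B ($873M), NorthTel→Band F ($813M), Pulse→Band C ($853M); total welfare W = $3347M.
NorthTel receives Band F at value $813M, so the others get W − 813 = $2534M.
Without NorthTel: best allocation of the remaining 3 bidders over all 4 bands is Meridian→Band C ($974M), VistaNet→Band B ($873M), Pulse→Band F ($836M), total $2683M.
VCG payment = (others' best without NorthTel) − (others' welfare with NorthTel) = 2683 − 2534 = $149M.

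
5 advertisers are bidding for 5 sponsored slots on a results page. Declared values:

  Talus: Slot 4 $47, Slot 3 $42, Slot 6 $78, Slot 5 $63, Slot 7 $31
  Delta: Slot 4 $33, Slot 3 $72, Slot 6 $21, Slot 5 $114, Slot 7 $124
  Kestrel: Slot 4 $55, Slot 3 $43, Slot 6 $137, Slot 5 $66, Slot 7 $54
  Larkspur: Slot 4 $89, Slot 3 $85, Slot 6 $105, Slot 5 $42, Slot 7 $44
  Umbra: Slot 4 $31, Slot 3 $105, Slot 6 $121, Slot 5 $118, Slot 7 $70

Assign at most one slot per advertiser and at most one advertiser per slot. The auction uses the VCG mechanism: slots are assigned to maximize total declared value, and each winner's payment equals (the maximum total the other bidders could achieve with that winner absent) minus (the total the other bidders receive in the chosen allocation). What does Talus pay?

Talus pays $13.

Efficient allocation: Talus→Slot 5 ($63), Delta→Slot 7 ($124), Kestrel→Slot 6 ($137), Larkspur→Slot 4 ($89), Umbra→Slot 3 ($105); total welfare W = $518.
Talus receives Slot 5 at value $63, so the others get W − 63 = $455.
Without Talus: best allocation of the remaining 4 bidders over all 5 slots is Delta→Slot 7 ($124), Kestrel→Slot 6 ($137), Larkspur→Slot 4 ($89), Umbra→Slot 5 ($118), total $468.
VCG payment = (others' best without Talus) − (others' welfare with Talus) = 468 − 455 = $13.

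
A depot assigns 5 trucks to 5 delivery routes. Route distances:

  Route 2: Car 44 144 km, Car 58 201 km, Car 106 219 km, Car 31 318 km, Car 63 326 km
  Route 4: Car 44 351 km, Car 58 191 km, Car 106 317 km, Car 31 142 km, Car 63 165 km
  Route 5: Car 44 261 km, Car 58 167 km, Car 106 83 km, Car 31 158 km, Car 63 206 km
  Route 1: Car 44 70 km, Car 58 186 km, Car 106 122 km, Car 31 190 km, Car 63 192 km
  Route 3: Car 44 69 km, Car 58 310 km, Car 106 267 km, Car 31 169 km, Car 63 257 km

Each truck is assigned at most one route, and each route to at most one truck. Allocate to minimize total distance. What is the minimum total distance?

Treat this as an assignment problem: match each truck to one route.
Optimal: Car 44→Route 3 (69 km), Car 58→Route 2 (201 km), Car 106→Route 5 (83 km), Car 31→Route 4 (142 km), Car 63→Route 1 (192 km) — total 69+201+83+142+192 = 687 km.
Min-entry greedy (repeatedly take the single cheapest remaining cell) gives 806 km, worse by 119.
Swapping Car 63↔Car 31 (Car 63→Route 4 165 km, Car 31→Route 1 190 km) adds 21.
Every other assignment is strictly worse.

Minimum total: 687 km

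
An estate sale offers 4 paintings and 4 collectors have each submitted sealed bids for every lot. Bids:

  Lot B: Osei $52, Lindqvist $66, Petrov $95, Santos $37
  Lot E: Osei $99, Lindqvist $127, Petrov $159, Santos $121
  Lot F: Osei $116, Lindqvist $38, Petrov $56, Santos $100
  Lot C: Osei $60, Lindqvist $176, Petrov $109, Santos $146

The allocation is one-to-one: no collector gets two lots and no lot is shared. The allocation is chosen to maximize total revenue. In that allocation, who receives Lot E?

This is a one-to-one assignment (maximum-weight bipartite matching).
Optimal: Osei→Lot F ($116), Lindqvist→Lot C ($176), Petrov→Lot B ($95), Santos→Lot E ($121) — total 116+176+95+121 = $508.
Row-greedy (each collector in turn takes its best remaining lot) gives $488, worse by 20.
Next-best assignment: Osei→Lot F, Lindqvist→Lot C, Petrov→Lot E, Santos→Lot B = $488.
Swapping Lindqvist↔Santos (Lindqvist→Lot E $127, Santos→Lot C $146) loses 24.
Checked against all permutations: $508 is optimal.
Santos's own top lot is Lot C ($146), but forcing Santos→Lot C and reassigning the rest optimally gives only $487 — worse by 21.

Santos receives Lot E.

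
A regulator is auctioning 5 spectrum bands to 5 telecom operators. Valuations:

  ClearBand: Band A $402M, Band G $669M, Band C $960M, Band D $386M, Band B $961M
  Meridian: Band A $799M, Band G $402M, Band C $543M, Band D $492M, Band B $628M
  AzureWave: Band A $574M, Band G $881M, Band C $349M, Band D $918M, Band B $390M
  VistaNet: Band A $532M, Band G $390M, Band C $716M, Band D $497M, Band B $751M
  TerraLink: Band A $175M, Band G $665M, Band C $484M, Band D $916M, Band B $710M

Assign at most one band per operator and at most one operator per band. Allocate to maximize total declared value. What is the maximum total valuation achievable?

Max total: $4307M

Optimal: ClearBand→Band C ($960M), Meridian→Band A ($799M), AzureWave→Band G ($881M), VistaNet→Band B ($751M), TerraLink→Band D ($916M) — total 960+799+881+751+916 = $4307M.
Max-entry greedy (repeatedly take the single best remaining cell) gives $4059M, worse by 248.
No other one-to-one assignment exceeds $4307M.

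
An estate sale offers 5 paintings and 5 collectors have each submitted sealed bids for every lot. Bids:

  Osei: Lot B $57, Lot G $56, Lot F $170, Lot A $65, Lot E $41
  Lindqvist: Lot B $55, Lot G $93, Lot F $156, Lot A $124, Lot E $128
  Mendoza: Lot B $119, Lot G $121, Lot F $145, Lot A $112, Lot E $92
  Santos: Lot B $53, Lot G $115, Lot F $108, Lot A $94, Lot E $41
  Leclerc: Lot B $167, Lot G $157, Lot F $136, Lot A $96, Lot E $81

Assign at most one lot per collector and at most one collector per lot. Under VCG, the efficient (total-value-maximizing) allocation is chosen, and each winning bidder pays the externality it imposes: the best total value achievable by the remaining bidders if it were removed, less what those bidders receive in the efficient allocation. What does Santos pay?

Santos pays $9.

Efficient allocation: Osei→Lot F ($170), Lindqvist→Lot E ($128), Mendoza→Lot A ($112), Santos→Lot G ($115), Leclerc→Lot B ($167); total welfare W = $692.
Santos receives Lot G at value $115, so the others get W − 115 = $577.
Without Santos: best allocation of the remaining 4 bidders over all 5 lots is Osei→Lot F ($170), Lindqvist→Lot E ($128), Mendoza→Lot G ($121), Leclerc→Lot B ($167), total $586.
VCG payment = (others' best without Santos) − (others' welfare with Santos) = 586 − 577 = $9.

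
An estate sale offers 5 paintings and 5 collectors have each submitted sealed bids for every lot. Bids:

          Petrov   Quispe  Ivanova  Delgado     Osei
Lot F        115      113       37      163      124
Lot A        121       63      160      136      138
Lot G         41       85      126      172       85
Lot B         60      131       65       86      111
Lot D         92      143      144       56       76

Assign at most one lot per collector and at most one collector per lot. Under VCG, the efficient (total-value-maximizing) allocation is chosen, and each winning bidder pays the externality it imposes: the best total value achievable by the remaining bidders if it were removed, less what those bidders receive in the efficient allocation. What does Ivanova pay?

Ivanova pays $27.

Efficient allocation: Petrov→Lot F ($115), Quispe→Lot D ($143), Ivanova→Lot A ($160), Delgado→Lot G ($172), Osei→Lot B ($111); total welfare W = $701.
Ivanova receives Lot A at value $160, so the others get W − 160 = $541.
Without Ivanova: best allocation of the remaining 4 bidders over all 5 lots is Petrov→Lot F ($115), Quispe→Lot D ($143), Delgado→Lot G ($172), Osei→Lot A ($138), total $568.
VCG payment = (others' best without Ivanova) − (others' welfare with Ivanova) = 568 − 541 = $27.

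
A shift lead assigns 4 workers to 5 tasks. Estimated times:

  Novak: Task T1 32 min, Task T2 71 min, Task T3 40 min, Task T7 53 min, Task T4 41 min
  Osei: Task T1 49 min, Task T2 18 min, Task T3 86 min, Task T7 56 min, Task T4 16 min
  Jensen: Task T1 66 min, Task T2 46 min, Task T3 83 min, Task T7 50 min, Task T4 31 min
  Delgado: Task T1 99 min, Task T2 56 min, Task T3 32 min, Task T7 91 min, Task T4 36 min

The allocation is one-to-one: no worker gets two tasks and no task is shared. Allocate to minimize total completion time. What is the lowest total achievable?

Minimum total: 113 min

Optimal: Novak→Task T1 (32 min), Osei→Task T2 (18 min), Jensen→Task T4 (31 min), Delgado→Task T3 (32 min) — total 32+18+31+32 = 113 min.
Column-greedy (each task in turn goes to its cheapest remaining worker) gives 132 min, worse by 19.
Swapping Delgado↔Jensen (Delgado→Task T4 36 min, Jensen→Task T3 83 min) adds 56.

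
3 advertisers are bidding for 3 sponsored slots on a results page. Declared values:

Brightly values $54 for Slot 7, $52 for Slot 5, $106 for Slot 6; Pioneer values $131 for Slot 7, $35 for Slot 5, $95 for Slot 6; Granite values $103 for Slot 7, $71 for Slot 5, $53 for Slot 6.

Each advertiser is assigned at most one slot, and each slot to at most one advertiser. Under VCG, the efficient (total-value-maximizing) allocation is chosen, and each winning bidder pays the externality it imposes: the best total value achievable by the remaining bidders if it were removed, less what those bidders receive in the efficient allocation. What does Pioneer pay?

Pioneer pays $32.

Efficient allocation: Brightly→Slot 6 ($106), Pioneer→Slot 7 ($131), Granite→Slot 5 ($71); total welfare W = $308.
Pioneer receives Slot 7 at value $131, so the others get W − 131 = $177.
Without Pioneer: best allocation of the remaining 2 bidders over all 3 slots is Brightly→Slot 6 ($106), Granite→Slot 7 ($103), total $209.
VCG payment = (others' best without Pioneer) − (others' welfare with Pioneer) = 209 − 177 = $32.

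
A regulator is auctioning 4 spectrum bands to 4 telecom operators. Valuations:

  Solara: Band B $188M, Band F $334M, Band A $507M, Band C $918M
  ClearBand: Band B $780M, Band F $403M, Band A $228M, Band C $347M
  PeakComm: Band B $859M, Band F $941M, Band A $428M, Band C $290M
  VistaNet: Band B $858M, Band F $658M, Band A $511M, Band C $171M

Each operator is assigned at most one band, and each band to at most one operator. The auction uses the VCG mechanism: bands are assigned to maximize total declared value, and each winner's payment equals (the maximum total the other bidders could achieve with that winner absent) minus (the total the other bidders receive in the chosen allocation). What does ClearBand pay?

ClearBand pays $347M.

Efficient allocation: Solara→Band C ($918M), ClearBand→Band B ($780M), PeakComm→Band F ($941M), VistaNet→Band A ($511M); total welfare W = $3150M.
ClearBand receives Band B at value $780M, so the others get W − 780 = $2370M.
Without ClearBand: best allocation of the remaining 3 bidders over all 4 bands is Solara→Band C ($918M), PeakComm→Band F ($941M), VistaNet→Band B ($858M), total $2717M.
VCG payment = (others' best without ClearBand) − (others' welfare with ClearBand) = 2717 − 2370 = $347M.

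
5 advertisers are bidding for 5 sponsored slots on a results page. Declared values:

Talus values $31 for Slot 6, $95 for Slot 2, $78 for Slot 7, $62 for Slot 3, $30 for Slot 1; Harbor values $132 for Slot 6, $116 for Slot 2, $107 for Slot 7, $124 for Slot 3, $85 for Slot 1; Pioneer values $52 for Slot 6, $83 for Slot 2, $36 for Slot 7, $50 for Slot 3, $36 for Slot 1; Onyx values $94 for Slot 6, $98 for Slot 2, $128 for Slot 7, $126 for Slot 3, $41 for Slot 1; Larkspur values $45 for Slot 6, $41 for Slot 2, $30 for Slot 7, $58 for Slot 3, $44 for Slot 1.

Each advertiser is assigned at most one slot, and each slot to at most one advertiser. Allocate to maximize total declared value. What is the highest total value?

This is a one-to-one assignment (maximum-weight bipartite matching).
Optimal: Talus→Slot 7 ($78), Harbor→Slot 6 ($132), Pioneer→Slot 2 ($83), Onyx→Slot 3 ($126), Larkspur→Slot 1 ($44) — total 78+132+83+126+44 = $463.
Row-greedy (each advertiser in turn takes its best remaining slot) gives $449, worse by 14.
Next-best assignment: Talus→Slot 2, Harbor→Slot 6, Pioneer→Slot 3, Onyx→Slot 7, Larkspur→Slot 1 = $449.
Every other assignment is strictly worse.

Max total: $463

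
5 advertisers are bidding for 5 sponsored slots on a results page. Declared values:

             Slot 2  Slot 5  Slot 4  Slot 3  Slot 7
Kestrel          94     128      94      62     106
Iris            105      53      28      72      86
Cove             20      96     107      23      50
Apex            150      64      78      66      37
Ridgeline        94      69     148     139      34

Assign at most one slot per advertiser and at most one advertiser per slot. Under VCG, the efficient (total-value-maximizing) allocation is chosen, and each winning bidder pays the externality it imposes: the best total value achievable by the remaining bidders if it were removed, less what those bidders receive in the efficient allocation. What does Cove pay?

Cove pays $9.

Efficient allocation: Kestrel→Slot 5 ($128), Iris→Slot 7 ($86), Cove→Slot 4 ($107), Apex→Slot 2 ($150), Ridgeline→Slot 3 ($139); total welfare W = $610.
Cove receives Slot 4 at value $107, so the others get W − 107 = $503.
Without Cove: best allocation of the remaining 4 bidders over all 5 slots is Kestrel→Slot 5 ($128), Iris→Slot 7 ($86), Apex→Slot 2 ($150), Ridgeline→Slot 4 ($148), total $512.
VCG payment = (others' best without Cove) − (others' welfare with Cove) = 512 − 503 = $9.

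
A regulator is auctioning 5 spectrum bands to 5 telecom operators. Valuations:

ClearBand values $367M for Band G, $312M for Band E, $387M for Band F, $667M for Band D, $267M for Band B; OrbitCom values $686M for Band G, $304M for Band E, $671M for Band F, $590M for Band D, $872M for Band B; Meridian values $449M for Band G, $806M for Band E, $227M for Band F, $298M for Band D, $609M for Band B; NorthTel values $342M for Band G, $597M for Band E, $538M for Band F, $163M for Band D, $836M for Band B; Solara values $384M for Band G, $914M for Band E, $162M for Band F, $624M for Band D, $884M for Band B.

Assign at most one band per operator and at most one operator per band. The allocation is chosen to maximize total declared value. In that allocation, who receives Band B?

Optimal: ClearBand→Band D ($667M), OrbitCom→Band G ($686M), Meridian→Band E ($806M), NorthTel→Band F ($538M), Solara→Band B ($884M) — total 667+686+806+538+884 = $3581M.
Row-greedy (each operator in turn takes its best remaining band) gives $3267M, worse by 314.
Solara's own top band is Band E ($914M), but forcing Solara→Band E and reassigning the rest optimally gives only $3537M — worse by 44.

Solara receives Band B.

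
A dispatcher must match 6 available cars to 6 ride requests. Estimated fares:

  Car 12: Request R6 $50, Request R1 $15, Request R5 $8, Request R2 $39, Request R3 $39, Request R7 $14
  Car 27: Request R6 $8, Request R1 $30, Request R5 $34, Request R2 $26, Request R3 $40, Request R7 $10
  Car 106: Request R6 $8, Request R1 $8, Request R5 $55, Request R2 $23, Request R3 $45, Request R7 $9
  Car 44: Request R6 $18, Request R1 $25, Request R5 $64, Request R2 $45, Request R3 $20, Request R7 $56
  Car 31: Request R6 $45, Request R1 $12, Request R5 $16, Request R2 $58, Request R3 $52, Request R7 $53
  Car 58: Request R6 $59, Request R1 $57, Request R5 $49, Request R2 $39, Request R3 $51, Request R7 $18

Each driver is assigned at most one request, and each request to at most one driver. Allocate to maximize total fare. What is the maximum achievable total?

Maximum total: $316

Optimal: Car 12→Request R6 ($50), Car 27→Request R3 ($40), Car 106→Request R5 ($55), Car 44→Request R7 ($56), Car 31→Request R2 ($58), Car 58→Request R1 ($57) — total 50+40+55+56+58+57 = $316.
Column-greedy (each request in turn goes to its best remaining driver) gives $270, worse by 46.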